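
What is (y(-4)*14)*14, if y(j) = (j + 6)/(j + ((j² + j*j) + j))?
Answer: 49/3 ≈ 16.333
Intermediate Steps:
y(j) = (6 + j)/(2*j + 2*j²) (y(j) = (6 + j)/(j + ((j² + j²) + j)) = (6 + j)/(j + (2*j² + j)) = (6 + j)/(j + (j + 2*j²)) = (6 + j)/(2*j + 2*j²))
(y(-4)*14)*14 = (((½)*(6 - 4)/(-4*(1 - 4)))*14)*14 = (((½)*(-¼)*2/(-3))*14)*14 = (((½)*(-¼)*(-⅓)*2)*14)*14 = ((1/12)*14)*14 = (7/6)*14 = 49/3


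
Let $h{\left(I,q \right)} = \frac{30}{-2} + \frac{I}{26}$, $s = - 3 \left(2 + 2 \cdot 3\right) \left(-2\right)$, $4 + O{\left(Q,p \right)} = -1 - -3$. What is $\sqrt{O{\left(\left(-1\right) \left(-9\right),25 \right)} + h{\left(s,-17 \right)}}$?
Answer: $\frac{i \sqrt{2561}}{13} \approx 3.8928 i$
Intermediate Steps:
$O{\left(Q,p \right)} = -2$ ($O{\left(Q,p \right)} = -4 - -2 = -4 + \left(-1 + 3\right) = -4 + 2 = -2$)
$s = 48$ ($s = - 3 \left(2 + 6\right) \left(-2\right) = \left(-3\right) 8 \left(-2\right) = \left(-24\right) \left(-2\right) = 48$)
$h{\left(I,q \right)} = -15 + \frac{I}{26}$ ($h{\left(I,q \right)} = 30 \left(- \frac{1}{2}\right) + I \frac{1}{26} = -15 + \frac{I}{26}$)
$\sqrt{O{\left(\left(-1\right) \left(-9\right),25 \right)} + h{\left(s,-17 \right)}} = \sqrt{-2 + \left(-15 + \frac{1}{26} \cdot 48\right)} = \sqrt{-2 + \left(-15 + \frac{24}{13}\right)} = \sqrt{-2 - \frac{171}{13}} = \sqrt{- \frac{197}{13}} = \frac{i \sqrt{2561}}{13}$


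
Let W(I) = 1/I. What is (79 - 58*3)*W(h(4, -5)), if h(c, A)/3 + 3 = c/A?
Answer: 25/3 ≈ 8.3333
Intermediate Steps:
h(c, A) = -9 + 3*c/A (h(c, A) = -9 + 3*(c/A) = -9 + 3*c/A)
(79 - 58*3)*W(h(4, -5)) = (79 - 58*3)/(-9 + 3*4/(-5)) = (79 - 174)/(-9 + 3*4*(-⅕)) = -95/(-9 - 12/5) = -95/(-57/5) = -95*(-5/57) = 25/3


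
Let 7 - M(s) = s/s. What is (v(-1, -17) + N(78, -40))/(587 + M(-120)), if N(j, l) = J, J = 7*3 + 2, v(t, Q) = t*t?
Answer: 24/593 ≈ 0.040472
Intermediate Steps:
v(t, Q) = t**2
J = 23 (J = 21 + 2 = 23)
M(s) = 6 (M(s) = 7 - s/s = 7 - 1*1 = 7 - 1 = 6)
N(j, l) = 23
(v(-1, -17) + N(78, -40))/(587 + M(-120)) = ((-1)**2 + 23)/(587 + 6) = (1 + 23)/593 = 24*(1/593) = 24/593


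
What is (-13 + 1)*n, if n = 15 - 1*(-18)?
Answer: -396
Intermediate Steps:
n = 33 (n = 15 + 18 = 33)
(-13 + 1)*n = (-13 + 1)*33 = -12*33 = -396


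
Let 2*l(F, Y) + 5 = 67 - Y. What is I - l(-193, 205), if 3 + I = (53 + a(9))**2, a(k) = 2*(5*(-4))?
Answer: 475/2 ≈ 237.50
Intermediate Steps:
a(k) = -40 (a(k) = 2*(-20) = -40)
l(F, Y) = 31 - Y/2 (l(F, Y) = -5/2 + (67 - Y)/2 = -5/2 + (67/2 - Y/2) = 31 - Y/2)
I = 166 (I = -3 + (53 - 40)**2 = -3 + 13**2 = -3 + 169 = 166)
I - l(-193, 205) = 166 - (31 - 1/2*205) = 166 - (31 - 205/2) = 166 - 1*(-143/2) = 166 + 143/2 = 475/2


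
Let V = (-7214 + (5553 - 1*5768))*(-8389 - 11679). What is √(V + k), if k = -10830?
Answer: √149074342 ≈ 12210.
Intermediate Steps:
V = 149085172 (V = (-7214 + (5553 - 5768))*(-20068) = (-7214 - 215)*(-20068) = -7429*(-20068) = 149085172)
√(V + k) = √(149085172 - 10830) = √149074342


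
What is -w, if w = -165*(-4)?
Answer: -660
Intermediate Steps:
w = 660
-w = -1*660 = -660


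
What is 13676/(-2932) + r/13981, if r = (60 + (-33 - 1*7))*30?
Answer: -47361239/10248073 ≈ -4.6215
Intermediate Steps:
r = 600 (r = (60 + (-33 - 7))*30 = (60 - 40)*30 = 20*30 = 600)
13676/(-2932) + r/13981 = 13676/(-2932) + 600/13981 = 13676*(-1/2932) + 600*(1/13981) = -3419/733 + 600/13981 = -47361239/10248073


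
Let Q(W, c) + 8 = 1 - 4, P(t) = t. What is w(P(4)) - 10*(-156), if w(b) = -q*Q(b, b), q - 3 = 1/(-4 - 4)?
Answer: 12733/8 ≈ 1591.6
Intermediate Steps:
Q(W, c) = -11 (Q(W, c) = -8 + (1 - 4) = -8 - 3 = -11)
q = 23/8 (q = 3 + 1/(-4 - 4) = 3 + 1/(-8) = 3 - ⅛ = 23/8 ≈ 2.8750)
w(b) = 253/8 (w(b) = -23*(-11)/8 = -1*(-253/8) = 253/8)
w(P(4)) - 10*(-156) = 253/8 - 10*(-156) = 253/8 + 1560 = 12733/8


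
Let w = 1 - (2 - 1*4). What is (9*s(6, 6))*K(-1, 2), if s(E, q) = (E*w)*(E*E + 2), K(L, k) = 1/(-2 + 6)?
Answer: 1539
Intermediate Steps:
K(L, k) = ¼ (K(L, k) = 1/4 = ¼)
w = 3 (w = 1 - (2 - 4) = 1 - 1*(-2) = 1 + 2 = 3)
s(E, q) = 3*E*(2 + E²) (s(E, q) = (E*3)*(E*E + 2) = (3*E)*(E² + 2) = (3*E)*(2 + E²) = 3*E*(2 + E²))
(9*s(6, 6))*K(-1, 2) = (9*(3*6*(2 + 6²)))*(¼) = (9*(3*6*(2 + 36)))*(¼) = (9*(3*6*38))*(¼) = (9*684)*(¼) = 6156*(¼) = 1539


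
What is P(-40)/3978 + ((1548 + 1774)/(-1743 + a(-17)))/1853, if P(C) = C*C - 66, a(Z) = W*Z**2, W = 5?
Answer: 943270/2484873 ≈ 0.37960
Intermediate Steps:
a(Z) = 5*Z**2
P(C) = -66 + C**2 (P(C) = C**2 - 66 = -66 + C**2)
P(-40)/3978 + ((1548 + 1774)/(-1743 + a(-17)))/1853 = (-66 + (-40)**2)/3978 + ((1548 + 1774)/(-1743 + 5*(-17)**2))/1853 = (-66 + 1600)*(1/3978) + (3322/(-1743 + 5*289))*(1/1853) = 1534*(1/3978) + (3322/(-1743 + 1445))*(1/1853) = 59/153 + (3322/(-298))*(1/1853) = 59/153 + (3322*(-1/298))*(1/1853) = 59/153 - 1661/149*1/1853 = 59/153 - 1661/276097 = 943270/2484873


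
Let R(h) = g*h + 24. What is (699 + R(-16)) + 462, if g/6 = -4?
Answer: 1569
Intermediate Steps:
g = -24 (g = 6*(-4) = -24)
R(h) = 24 - 24*h (R(h) = -24*h + 24 = 24 - 24*h)
(699 + R(-16)) + 462 = (699 + (24 - 24*(-16))) + 462 = (699 + (24 + 384)) + 462 = (699 + 408) + 462 = 1107 + 462 = 1569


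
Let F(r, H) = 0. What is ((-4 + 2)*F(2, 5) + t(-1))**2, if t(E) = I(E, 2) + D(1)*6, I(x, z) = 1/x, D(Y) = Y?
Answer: 25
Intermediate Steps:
t(E) = 6 + 1/E (t(E) = 1/E + 1*6 = 1/E + 6 = 6 + 1/E)
((-4 + 2)*F(2, 5) + t(-1))**2 = ((-4 + 2)*0 + (6 + 1/(-1)))**2 = (-2*0 + (6 - 1))**2 = (0 + 5)**2 = 5**2 = 25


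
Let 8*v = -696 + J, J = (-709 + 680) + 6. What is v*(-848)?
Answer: 76214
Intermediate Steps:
J = -23 (J = -29 + 6 = -23)
v = -719/8 (v = (-696 - 23)/8 = (1/8)*(-719) = -719/8 ≈ -89.875)
v*(-848) = -719/8*(-848) = 76214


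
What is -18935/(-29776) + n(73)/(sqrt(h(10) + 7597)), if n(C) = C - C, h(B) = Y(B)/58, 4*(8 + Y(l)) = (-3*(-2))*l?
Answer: 18935/29776 ≈ 0.63591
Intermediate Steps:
Y(l) = -8 + 3*l/2 (Y(l) = -8 + ((-3*(-2))*l)/4 = -8 + (6*l)/4 = -8 + 3*l/2)
h(B) = -4/29 + 3*B/116 (h(B) = (-8 + 3*B/2)/58 = (-8 + 3*B/2)*(1/58) = -4/29 + 3*B/116)
n(C) = 0
-18935/(-29776) + n(73)/(sqrt(h(10) + 7597)) = -18935/(-29776) + 0/(sqrt((-4/29 + (3/116)*10) + 7597)) = -18935*(-1/29776) + 0/(sqrt((-4/29 + 15/58) + 7597)) = 18935/29776 + 0/(sqrt(7/58 + 7597)) = 18935/29776 + 0/(sqrt(440633/58)) = 18935/29776 + 0/((sqrt(25556714)/58)) = 18935/29776 + 0*(sqrt(25556714)/440633) = 18935/29776 + 0 = 18935/29776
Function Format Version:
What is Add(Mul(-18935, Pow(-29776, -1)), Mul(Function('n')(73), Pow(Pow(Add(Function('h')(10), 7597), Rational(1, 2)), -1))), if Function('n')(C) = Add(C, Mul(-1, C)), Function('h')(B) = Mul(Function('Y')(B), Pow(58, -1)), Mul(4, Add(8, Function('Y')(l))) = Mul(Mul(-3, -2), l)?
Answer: Rational(18935, 29776) ≈ 0.63591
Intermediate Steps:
Function('Y')(l) = Add(-8, Mul(Rational(3, 2), l)) (Function('Y')(l) = Add(-8, Mul(Rational(1, 4), Mul(Mul(-3, -2), l))) = Add(-8, Mul(Rational(1, 4), Mul(6, l))) = Add(-8, Mul(Rational(3, 2), l)))
Function('h')(B) = Add(Rational(-4, 29), Mul(Rational(3, 116), B)) (Function('h')(B) = Mul(Add(-8, Mul(Rational(3, 2), B)), Pow(58, -1)) = Mul(Add(-8, Mul(Rational(3, 2), B)), Rational(1, 58)) = Add(Rational(-4, 29), Mul(Rational(3, 116), B)))
Function('n')(C) = 0
Add(Mul(-18935, Pow(-29776, -1)), Mul(Function('n')(73), Pow(Pow(Add(Function('h')(10), 7597), Rational(1, 2)), -1))) = Add(Mul(-18935, Pow(-29776, -1)), Mul(0, Pow(Pow(Add(Add(Rational(-4, 29), Mul(Rational(3, 116), 10)), 7597), Rational(1, 2)), -1))) = Add(Mul(-18935, Rational(-1, 29776)), Mul(0, Pow(Pow(Add(Add(Rational(-4, 29), Rational(15, 58)), 7597), Rational(1, 2)), -1))) = Add(Rational(18935, 29776), Mul(0, Pow(Pow(Add(Rational(7, 58), 7597), Rational(1, 2)), -1))) = Add(Rational(18935, 29776), Mul(0, Pow(Pow(Rational(440633, 58), Rational(1, 2)), -1))) = Add(Rational(18935, 29776), Mul(0, Pow(Mul(Rational(1, 58), Pow(25556714, Rational(1, 2))), -1))) = Add(Rational(18935, 29776), Mul(0, Mul(Rational(1, 440633), Pow(25556714, Rational(1, 2))))) = Add(Rational(18935, 29776), 0) = Rational(18935, 29776)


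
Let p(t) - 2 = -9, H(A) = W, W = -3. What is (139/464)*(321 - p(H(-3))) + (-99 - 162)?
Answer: -9439/58 ≈ -162.74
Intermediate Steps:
H(A) = -3
p(t) = -7 (p(t) = 2 - 9 = -7)
(139/464)*(321 - p(H(-3))) + (-99 - 162) = (139/464)*(321 - 1*(-7)) + (-99 - 162) = (139*(1/464))*(321 + 7) - 261 = (139/464)*328 - 261 = 5699/58 - 261 = -9439/58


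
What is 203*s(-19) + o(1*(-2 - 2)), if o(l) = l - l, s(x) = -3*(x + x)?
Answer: 23142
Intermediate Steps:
s(x) = -6*x
o(l) = 0
203*s(-19) + o(1*(-2 - 2)) = 203*(-6*(-19)) + 0 = 203*114 + 0 = 23142 + 0 = 23142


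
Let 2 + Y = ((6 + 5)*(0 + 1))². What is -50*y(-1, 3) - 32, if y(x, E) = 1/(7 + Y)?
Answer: -2041/63 ≈ -32.397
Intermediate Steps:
Y = 119 (Y = -2 + ((6 + 5)*(0 + 1))² = -2 + (11*1)² = -2 + 11² = -2 + 121 = 119)
y(x, E) = 1/126 (y(x, E) = 1/(7 + 119) = 1/126)
-50*y(-1, 3) - 32 = -50*1/126 - 32 = -25/63 - 32 = -2041/63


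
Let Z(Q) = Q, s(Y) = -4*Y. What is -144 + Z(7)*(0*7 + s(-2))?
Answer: -88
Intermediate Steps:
-144 + Z(7)*(0*7 + s(-2)) = -144 + 7*(0*7 - 4*(-2)) = -144 + 7*(0 + 8) = -144 + 7*8 = -144 + 56 = -88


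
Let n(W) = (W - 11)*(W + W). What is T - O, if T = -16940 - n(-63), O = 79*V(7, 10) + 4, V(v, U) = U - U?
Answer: -26268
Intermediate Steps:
V(v, U) = 0
O = 4 (O = 79*0 + 4 = 0 + 4 = 4)
n(W) = 2*W*(-11 + W) (n(W) = (-11 + W)*(2*W) = 2*W*(-11 + W))
T = -26264 (T = -16940 - 2*(-63)*(-11 - 63) = -16940 - 2*(-63)*(-74) = -16940 - 1*9324 = -16940 - 9324 = -26264)
T - O = -26264 - 1*4 = -26264 - 4 = -26268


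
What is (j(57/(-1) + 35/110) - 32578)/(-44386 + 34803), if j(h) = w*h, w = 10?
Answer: 364593/105413 ≈ 3.4587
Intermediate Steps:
j(h) = 10*h
(j(57/(-1) + 35/110) - 32578)/(-44386 + 34803) = (10*(57/(-1) + 35/110) - 32578)/(-44386 + 34803) = (10*(57*(-1) + 35*(1/110)) - 32578)/(-9583) = (10*(-57 + 7/22) - 32578)*(-1/9583) = (10*(-1247/22) - 32578)*(-1/9583) = (-6235/11 - 32578)*(-1/9583) = -364593/11*(-1/9583) = 364593/105413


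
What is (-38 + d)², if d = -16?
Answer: 2916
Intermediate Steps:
(-38 + d)² = (-38 - 16)² = (-54)² = 2916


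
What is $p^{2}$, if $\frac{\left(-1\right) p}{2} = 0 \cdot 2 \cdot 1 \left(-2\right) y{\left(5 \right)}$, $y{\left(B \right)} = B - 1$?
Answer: $0$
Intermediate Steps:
$y{\left(B \right)} = -1 + B$
$p = 0$ ($p = - 2 \cdot 0 \cdot 2 \cdot 1 \left(-2\right) \left(-1 + 5\right) = - 2 \cdot 0 \cdot 2 \left(-2\right) 4 = - 2 \cdot 0 \left(-4\right) 4 = - 2 \cdot 0 \cdot 4 = \left(-2\right) 0 = 0$)
$p^{2} = 0^{2} = 0$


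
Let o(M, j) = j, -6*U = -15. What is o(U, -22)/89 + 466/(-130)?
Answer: -22167/5785 ≈ -3.8318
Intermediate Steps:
U = 5/2 (U = -1/6*(-15) = 5/2 ≈ 2.5000)
o(U, -22)/89 + 466/(-130) = -22/89 + 466/(-130) = -22*1/89 + 466*(-1/130) = -22/89 - 233/65 = -22167/5785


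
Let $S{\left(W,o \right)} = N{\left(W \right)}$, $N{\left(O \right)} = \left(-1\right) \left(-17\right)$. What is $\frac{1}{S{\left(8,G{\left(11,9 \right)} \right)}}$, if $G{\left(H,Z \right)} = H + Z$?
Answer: $\frac{1}{17} \approx 0.058824$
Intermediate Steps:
$N{\left(O \right)} = 17$
$S{\left(W,o \right)} = 17$
$\frac{1}{S{\left(8,G{\left(11,9 \right)} \right)}} = \frac{1}{17}$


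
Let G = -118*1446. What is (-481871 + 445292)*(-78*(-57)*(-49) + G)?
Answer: 14210283078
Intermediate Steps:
G = -170628
(-481871 + 445292)*(-78*(-57)*(-49) + G) = (-481871 + 445292)*(-78*(-57)*(-49) - 170628) = -36579*(4446*(-49) - 170628) = -36579*(-217854 - 170628) = -36579*(-388482) = 14210283078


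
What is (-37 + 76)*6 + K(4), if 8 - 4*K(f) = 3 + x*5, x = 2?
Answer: 931/4 ≈ 232.75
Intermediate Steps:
K(f) = -5/4 (K(f) = 2 - (3 + 2*5)/4 = 2 - (3 + 10)/4 = 2 - 1/4*13 = 2 - 13/4 = -5/4)
(-37 + 76)*6 + K(4) = (-37 + 76)*6 - 5/4 = 39*6 - 5/4 = 234 - 5/4 = 931/4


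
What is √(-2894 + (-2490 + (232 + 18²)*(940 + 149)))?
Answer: 10*√6001 ≈ 774.66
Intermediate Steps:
√(-2894 + (-2490 + (232 + 18²)*(940 + 149))) = √(-2894 + (-2490 + (232 + 324)*1089)) = √(-2894 + (-2490 + 556*1089)) = √(-2894 + (-2490 + 605484)) = √(-2894 + 602994) = √600100 = 10*√6001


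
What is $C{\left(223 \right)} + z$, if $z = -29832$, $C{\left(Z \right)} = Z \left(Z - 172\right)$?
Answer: $-18459$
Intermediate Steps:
$C{\left(Z \right)} = Z \left(-172 + Z\right)$
$C{\left(223 \right)} + z = 223 \left(-172 + 223\right) - 29832 = 223 \cdot 51 - 29832 = 11373 - 29832 = -18459$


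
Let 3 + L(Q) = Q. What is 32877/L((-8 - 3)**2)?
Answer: 32877/118 ≈ 278.62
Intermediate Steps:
L(Q) = -3 + Q
32877/L((-8 - 3)**2) = 32877/(-3 + (-8 - 3)**2) = 32877/(-3 + (-11)**2) = 32877/(-3 + 121) = 32877/118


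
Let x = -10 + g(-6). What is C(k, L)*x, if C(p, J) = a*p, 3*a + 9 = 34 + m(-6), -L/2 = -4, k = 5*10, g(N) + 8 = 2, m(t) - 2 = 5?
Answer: -25600/3 ≈ -8533.3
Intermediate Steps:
m(t) = 7 (m(t) = 2 + 5 = 7)
g(N) = -6 (g(N) = -8 + 2 = -6)
k = 50
L = 8 (L = -2*(-4) = 8)
a = 32/3 (a = -3 + (34 + 7)/3 = -3 + (⅓)*41 = -3 + 41/3 = 32/3 ≈ 10.667)
C(p, J) = 32*p/3
x = -16 (x = -10 - 6 = -16)
C(k, L)*x = ((32/3)*50)*(-16) = (1600/3)*(-16) = -25600/3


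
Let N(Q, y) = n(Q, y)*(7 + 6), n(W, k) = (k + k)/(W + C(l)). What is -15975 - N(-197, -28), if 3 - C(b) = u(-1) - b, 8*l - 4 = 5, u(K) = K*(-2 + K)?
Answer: -25038649/1567 ≈ -15979.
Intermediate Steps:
l = 9/8 (l = 1/2 + (1/8)*5 = 1/2 + 5/8 = 9/8 ≈ 1.1250)
C(b) = b (C(b) = 3 - (-(-2 - 1) - b) = 3 - (-1*(-3) - b) = 3 - (3 - b) = 3 + (-3 + b) = b)
n(W, k) = 2*k/(9/8 + W) (n(W, k) = (k + k)/(W + 9/8) = (2*k)/(9/8 + W) = 2*k/(9/8 + W))
N(Q, y) = 208*y/(9 + 8*Q) (N(Q, y) = (16*y/(9 + 8*Q))*(7 + 6) = (16*y/(9 + 8*Q))*13 = 208*y/(9 + 8*Q))
-15975 - N(-197, -28) = -15975 - 208*(-28)/(9 + 8*(-197)) = -15975 - 208*(-28)/(9 - 1576) = -15975 - 208*(-28)/(-1567) = -15975 - 208*(-28)*(-1)/1567 = -15975 - 1*5824/1567 = -15975 - 5824/1567 = -25038649/1567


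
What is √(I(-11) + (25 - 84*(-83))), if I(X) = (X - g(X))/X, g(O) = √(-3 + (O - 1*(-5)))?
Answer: √(846758 + 33*I)/11 ≈ 83.654 + 0.0016301*I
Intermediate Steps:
g(O) = √(2 + O) (g(O) = √(-3 + (O + 5)) = √(-3 + (5 + O)) = √(2 + O))
I(X) = (X - √(2 + X))/X
√(I(-11) + (25 - 84*(-83))) = √((-11 - √(2 - 11))/(-11) + (25 - 84*(-83))) = √(-(-11 - √(-9))/11 + (25 + 6972)) = √(-(-11 - 3*I)/11 + 6997) = √((1 + 3*I/11) + 6997) = √(6998 + 3*I/11)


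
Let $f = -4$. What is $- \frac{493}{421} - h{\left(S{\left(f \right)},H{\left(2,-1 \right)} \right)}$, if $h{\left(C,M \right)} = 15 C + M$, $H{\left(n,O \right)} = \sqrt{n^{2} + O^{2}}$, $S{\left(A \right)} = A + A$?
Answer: $\frac{50027}{421} - \sqrt{5} \approx 116.59$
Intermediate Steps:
$S{\left(A \right)} = 2 A$
$H{\left(n,O \right)} = \sqrt{O^{2} + n^{2}}$
$h{\left(C,M \right)} = M + 15 C$
$- \frac{493}{421} - h{\left(S{\left(f \right)},H{\left(2,-1 \right)} \right)} = - \frac{493}{421} - \left(\sqrt{\left(-1\right)^{2} + 2^{2}} + 15 \cdot 2 \left(-4\right)\right) = \left(-493\right) \frac{1}{421} - \left(\sqrt{1 + 4} + 15 \left(-8\right)\right) = - \frac{493}{421} - \left(\sqrt{5} - 120\right) = - \frac{493}{421} - \left(-120 + \sqrt{5}\right) = - \frac{493}{421} + \left(120 - \sqrt{5}\right) = \frac{50027}{421} - \sqrt{5}$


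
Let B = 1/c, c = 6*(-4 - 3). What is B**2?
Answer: 1/1764 ≈ 0.00056689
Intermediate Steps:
c = -42 (c = 6*(-7) = -42)
B = -1/42 (B = 1/(-42) = -1/42 ≈ -0.023810)
B**2 = (-1/42)**2 = 1/1764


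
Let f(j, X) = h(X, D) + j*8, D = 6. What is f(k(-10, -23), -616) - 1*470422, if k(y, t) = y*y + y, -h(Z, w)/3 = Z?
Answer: -467854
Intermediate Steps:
h(Z, w) = -3*Z
k(y, t) = y + y² (k(y, t) = y² + y = y + y²)
f(j, X) = -3*X + 8*j (f(j, X) = -3*X + j*8 = -3*X + 8*j)
f(k(-10, -23), -616) - 1*470422 = (-3*(-616) + 8*(-10*(1 - 10))) - 1*470422 = (1848 + 8*(-10*(-9))) - 470422 = (1848 + 8*90) - 470422 = (1848 + 720) - 470422 = 2568 - 470422 = -467854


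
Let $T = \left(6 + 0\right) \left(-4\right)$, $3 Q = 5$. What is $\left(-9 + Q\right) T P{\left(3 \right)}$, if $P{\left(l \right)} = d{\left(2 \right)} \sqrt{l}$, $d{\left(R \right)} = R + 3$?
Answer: $880 \sqrt{3} \approx 1524.2$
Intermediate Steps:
$d{\left(R \right)} = 3 + R$
$Q = \frac{5}{3}$ ($Q = \frac{1}{3} \cdot 5 = \frac{5}{3} \approx 1.6667$)
$T = -24$ ($T = 6 \left(-4\right) = -24$)
$P{\left(l \right)} = 5 \sqrt{l}$ ($P{\left(l \right)} = \left(3 + 2\right) \sqrt{l} = 5 \sqrt{l}$)
$\left(-9 + Q\right) T P{\left(3 \right)} = \left(-9 + \frac{5}{3}\right) \left(-24\right) 5 \sqrt{3} = \left(- \frac{22}{3}\right) \left(-24\right) 5 \sqrt{3} = 176 \cdot 5 \sqrt{3} = 880 \sqrt{3}$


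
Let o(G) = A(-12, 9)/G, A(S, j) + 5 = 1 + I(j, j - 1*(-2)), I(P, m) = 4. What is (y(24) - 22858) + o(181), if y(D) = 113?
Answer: -22745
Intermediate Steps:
A(S, j) = 0 (A(S, j) = -5 + (1 + 4) = -5 + 5 = 0)
o(G) = 0 (o(G) = 0/G = 0)
(y(24) - 22858) + o(181) = (113 - 22858) + 0 = -22745 + 0 = -22745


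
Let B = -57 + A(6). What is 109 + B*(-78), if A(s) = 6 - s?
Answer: 4555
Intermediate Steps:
B = -57 (B = -57 + (6 - 1*6) = -57 + (6 - 6) = -57 + 0 = -57)
109 + B*(-78) = 109 - 57*(-78) = 109 + 4446 = 4555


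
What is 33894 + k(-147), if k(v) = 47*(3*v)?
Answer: 13167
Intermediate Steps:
k(v) = 141*v
33894 + k(-147) = 33894 + 141*(-147) = 33894 - 20727 = 13167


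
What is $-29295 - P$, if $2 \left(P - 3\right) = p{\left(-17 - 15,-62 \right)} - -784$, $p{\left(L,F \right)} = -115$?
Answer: $- \frac{59265}{2} \approx -29633.0$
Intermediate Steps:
$P = \frac{675}{2}$ ($P = 3 + \frac{-115 - -784}{2} = 3 + \frac{-115 + 784}{2} = 3 + \frac{1}{2} \cdot 669 = 3 + \frac{669}{2} = \frac{675}{2} \approx 337.5$)
$-29295 - P = -29295 - \frac{675}{2} = - \frac{59265}{2}$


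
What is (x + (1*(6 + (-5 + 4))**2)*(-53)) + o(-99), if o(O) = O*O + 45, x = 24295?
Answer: 32816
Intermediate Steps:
o(O) = 45 + O**2 (o(O) = O**2 + 45 = 45 + O**2)
(x + (1*(6 + (-5 + 4))**2)*(-53)) + o(-99) = (24295 + (1*(6 + (-5 + 4))**2)*(-53)) + (45 + (-99)**2) = (24295 + (1*(6 - 1)**2)*(-53)) + (45 + 9801) = (24295 + (1*5**2)*(-53)) + 9846 = (24295 + (1*25)*(-53)) + 9846 = (24295 + 25*(-53)) + 9846 = (24295 - 1325) + 9846 = 22970 + 9846 = 32816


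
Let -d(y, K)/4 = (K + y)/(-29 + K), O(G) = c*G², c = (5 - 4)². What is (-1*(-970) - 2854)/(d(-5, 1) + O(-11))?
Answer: -4396/281 ≈ -15.644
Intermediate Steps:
c = 1 (c = 1² = 1)
O(G) = G² (O(G) = 1*G² = G²)
d(y, K) = -4*(K + y)/(-29 + K)
(-1*(-970) - 2854)/(d(-5, 1) + O(-11)) = (-1*(-970) - 2854)/(4*(-1*1 - 1*(-5))/(-29 + 1) + (-11)²) = (970 - 2854)/(4*(-1 + 5)/(-28) + 121) = -1884/(4*(-1/28)*4 + 121) = -1884/(-4/7 + 121) = -1884/843/7 = -1884*7/843 = -4396/281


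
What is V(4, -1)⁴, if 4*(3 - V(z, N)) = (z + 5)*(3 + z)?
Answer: 6765201/256 ≈ 26427.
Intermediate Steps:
V(z, N) = 3 - (3 + z)*(5 + z)/4 (V(z, N) = 3 - (z + 5)*(3 + z)/4 = 3 - (5 + z)*(3 + z)/4 = 3 - (3 + z)*(5 + z)/4)
V(4, -1)⁴ = (-¾ - 2*4 - ¼*4²)⁴ = (-¾ - 8 - ¼*16)⁴ = (-¾ - 8 - 4)⁴ = (-51/4)⁴ = 6765201/256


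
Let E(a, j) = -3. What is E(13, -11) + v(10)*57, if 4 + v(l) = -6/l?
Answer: -1326/5 ≈ -265.20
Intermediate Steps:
v(l) = -4 - 6/l
E(13, -11) + v(10)*57 = -3 + (-4 - 6/10)*57 = -3 + (-4 - 6*⅒)*57 = -3 + (-4 - ⅗)*57 = -3 - 23/5*57 = -3 - 1311/5 = -1326/5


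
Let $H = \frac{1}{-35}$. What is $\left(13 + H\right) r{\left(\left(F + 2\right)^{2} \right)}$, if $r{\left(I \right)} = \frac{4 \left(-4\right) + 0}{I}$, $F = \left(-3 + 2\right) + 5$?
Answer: $- \frac{1816}{315} \approx -5.7651$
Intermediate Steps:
$F = 4$ ($F = -1 + 5 = 4$)
$H = - \frac{1}{35} \approx -0.028571$
$r{\left(I \right)} = - \frac{16}{I}$ ($r{\left(I \right)} = \frac{-16 + 0}{I} = - \frac{16}{I}$)
$\left(13 + H\right) r{\left(\left(F + 2\right)^{2} \right)} = \left(13 - \frac{1}{35}\right) \left(- \frac{16}{\left(4 + 2\right)^{2}}\right) = \frac{454 \left(- \frac{16}{6^{2}}\right)}{35} = \frac{454 \left(- \frac{16}{36}\right)}{35} = \frac{454 \left(\left(-16\right) \frac{1}{36}\right)}{35} = \frac{454}{35} \left(- \frac{4}{9}\right) = - \frac{1816}{315}$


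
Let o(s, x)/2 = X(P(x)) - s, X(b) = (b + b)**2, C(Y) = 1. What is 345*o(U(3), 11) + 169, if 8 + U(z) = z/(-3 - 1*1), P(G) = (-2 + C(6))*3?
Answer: 62093/2 ≈ 31047.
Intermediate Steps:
P(G) = -3 (P(G) = (-2 + 1)*3 = -1*3 = -3)
X(b) = 4*b**2 (X(b) = (2*b)**2 = 4*b**2)
U(z) = -8 - z/4 (U(z) = -8 + z/(-3 - 1*1) = -8 + z/(-3 - 1) = -8 + z/(-4) = -8 + z*(-1/4) = -8 - z/4)
o(s, x) = 72 - 2*s (o(s, x) = 2*(4*(-3)**2 - s) = 2*(4*9 - s) = 2*(36 - s) = 72 - 2*s)
345*o(U(3), 11) + 169 = 345*(72 - 2*(-8 - 1/4*3)) + 169 = 345*(72 - 2*(-8 - 3/4)) + 169 = 345*(72 - 2*(-35/4)) + 169 = 345*(72 + 35/2) + 169 = 345*(179/2) + 169 = 61755/2 + 169 = 62093/2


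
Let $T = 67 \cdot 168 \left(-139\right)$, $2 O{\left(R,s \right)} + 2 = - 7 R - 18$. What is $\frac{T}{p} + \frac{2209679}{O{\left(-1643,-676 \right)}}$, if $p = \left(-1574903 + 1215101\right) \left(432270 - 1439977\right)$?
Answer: $\frac{89019371246263006}{231262417015263} \approx 384.93$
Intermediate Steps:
$O{\left(R,s \right)} = -10 - \frac{7 R}{2}$ ($O{\left(R,s \right)} = -1 + \frac{- 7 R - 18}{2} = -1 + \frac{-18 - 7 R}{2} = -1 - \left(9 + \frac{7 R}{2}\right) = -10 - \frac{7 R}{2}$)
$T = -1564584$ ($T = 11256 \left(-139\right) = -1564584$)
$p = 362574994014$ ($p = \left(-359802\right) \left(-1007707\right) = 362574994014$)
$\frac{T}{p} + \frac{2209679}{O{\left(-1643,-676 \right)}} = - \frac{1564584}{362574994014} + \frac{2209679}{-10 - - \frac{11501}{2}} = \left(-1564584\right) \frac{1}{362574994014} + \frac{2209679}{-10 + \frac{11501}{2}} = - \frac{260764}{60429165669} + \frac{2209679}{\frac{11481}{2}} = - \frac{260764}{60429165669} + 2209679 \cdot \frac{2}{11481} = - \frac{260764}{60429165669} + \frac{4419358}{11481} = \frac{89019371246263006}{231262417015263}$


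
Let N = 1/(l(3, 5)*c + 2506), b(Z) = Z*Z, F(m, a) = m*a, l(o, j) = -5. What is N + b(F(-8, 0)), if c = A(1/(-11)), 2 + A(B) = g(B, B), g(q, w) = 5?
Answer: 1/2491 ≈ 0.00040145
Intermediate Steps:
A(B) = 3 (A(B) = -2 + 5 = 3)
c = 3
F(m, a) = a*m
b(Z) = Z**2
N = 1/2491 (N = 1/(-5*3 + 2506) = 1/(-15 + 2506) = 1/2491 ≈ 0.00040145)
N + b(F(-8, 0)) = 1/2491 + (0*(-8))**2 = 1/2491 + 0**2 = 1/2491 + 0 = 1/2491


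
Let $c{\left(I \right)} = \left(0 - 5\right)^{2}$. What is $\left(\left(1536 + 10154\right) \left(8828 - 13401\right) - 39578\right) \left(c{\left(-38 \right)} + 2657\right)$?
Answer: $-143481496536$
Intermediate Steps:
$c{\left(I \right)} = 25$ ($c{\left(I \right)} = \left(-5\right)^{2} = 25$)
$\left(\left(1536 + 10154\right) \left(8828 - 13401\right) - 39578\right) \left(c{\left(-38 \right)} + 2657\right) = \left(\left(1536 + 10154\right) \left(8828 - 13401\right) - 39578\right) \left(25 + 2657\right) = \left(11690 \left(-4573\right) - 39578\right) 2682 = \left(-53458370 - 39578\right) 2682 = \left(-53497948\right) 2682 = -143481496536$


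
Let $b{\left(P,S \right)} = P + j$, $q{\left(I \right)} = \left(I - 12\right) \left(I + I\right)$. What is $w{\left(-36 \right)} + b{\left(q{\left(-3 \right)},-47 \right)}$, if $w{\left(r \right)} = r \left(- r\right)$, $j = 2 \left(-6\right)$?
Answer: $-1218$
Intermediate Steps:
$j = -12$
$q{\left(I \right)} = 2 I \left(-12 + I\right)$ ($q{\left(I \right)} = \left(-12 + I\right) 2 I = 2 I \left(-12 + I\right)$)
$b{\left(P,S \right)} = -12 + P$ ($b{\left(P,S \right)} = P - 12 = -12 + P$)
$w{\left(r \right)} = - r^{2}$
$w{\left(-36 \right)} + b{\left(q{\left(-3 \right)},-47 \right)} = - \left(-36\right)^{2} - \left(12 + 6 \left(-12 - 3\right)\right) = \left(-1\right) 1296 - \left(12 + 6 \left(-15\right)\right) = -1296 + \left(-12 + 90\right) = -1296 + 78 = -1218$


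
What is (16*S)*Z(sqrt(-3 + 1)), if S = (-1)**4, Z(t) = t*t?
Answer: -32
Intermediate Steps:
Z(t) = t**2
S = 1
(16*S)*Z(sqrt(-3 + 1)) = (16*1)*(sqrt(-3 + 1))**2 = 16*(sqrt(-2))**2 = 16*(I*sqrt(2))**2 = 16*(-2) = -32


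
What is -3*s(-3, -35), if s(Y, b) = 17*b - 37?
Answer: 1896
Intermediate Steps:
s(Y, b) = -37 + 17*b
-3*s(-3, -35) = -3*(-37 + 17*(-35)) = -3*(-37 - 595) = -3*(-632) = 1896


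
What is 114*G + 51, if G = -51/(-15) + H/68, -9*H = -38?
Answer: 113648/255 ≈ 445.68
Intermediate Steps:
H = 38/9 (H = -⅑*(-38) = 38/9 ≈ 4.2222)
G = 5297/1530 (G = -51/(-15) + (38/9)/68 = -51*(-1/15) + (38/9)*(1/68) = 17/5 + 19/306 = 5297/1530 ≈ 3.4621)
114*G + 51 = 114*(5297/1530) + 51 = 100643/255 + 51 = 113648/255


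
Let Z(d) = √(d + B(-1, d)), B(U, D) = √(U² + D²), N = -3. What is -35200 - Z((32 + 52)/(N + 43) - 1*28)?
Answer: -35200 - √(-2590 + 10*√67181)/10 ≈ -35200.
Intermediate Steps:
B(U, D) = √(D² + U²)
Z(d) = √(d + √(1 + d²)) (Z(d) = √(d + √(d² + (-1)²)) = √(d + √(d² + 1)) = √(d + √(1 + d²)))
-35200 - Z((32 + 52)/(N + 43) - 1*28) = -35200 - √(((32 + 52)/(-3 + 43) - 1*28) + √(1 + ((32 + 52)/(-3 + 43) - 1*28)²)) = -35200 - √((84/40 - 28) + √(1 + (84/40 - 28)²)) = -35200 - √((84*(1/40) - 28) + √(1 + (84*(1/40) - 28)²)) = -35200 - √((21/10 - 28) + √(1 + (21/10 - 28)²)) = -35200 - √(-259/10 + √(1 + (-259/10)²)) = -35200 - √(-259/10 + √(1 + 67081/100)) = -35200 - √(-259/10 + √(67181/100)) = -35200 - √(-259/10 + √67181/10)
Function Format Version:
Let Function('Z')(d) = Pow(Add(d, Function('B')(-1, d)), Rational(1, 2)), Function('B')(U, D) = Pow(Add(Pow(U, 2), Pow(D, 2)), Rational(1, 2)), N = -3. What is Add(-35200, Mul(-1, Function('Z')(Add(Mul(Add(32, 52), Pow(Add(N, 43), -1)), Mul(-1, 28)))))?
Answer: Add(-35200, Mul(Rational(-1, 10), Pow(Add(-2590, Mul(10, Pow(67181, Rational(1, 2)))), Rational(1, 2)))) ≈ -35200.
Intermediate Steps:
Function('B')(U, D) = Pow(Add(Pow(D, 2), Pow(U, 2)), Rational(1, 2))
Function('Z')(d) = Pow(Add(d, Pow(Add(1, Pow(d, 2)), Rational(1, 2))), Rational(1, 2)) (Function('Z')(d) = Pow(Add(d, Pow(Add(Pow(d, 2), Pow(-1, 2)), Rational(1, 2))), Rational(1, 2)) = Pow(Add(d, Pow(Add(Pow(d, 2), 1), Rational(1, 2))), Rational(1, 2)) = Pow(Add(d, Pow(Add(1, Pow(d, 2)), Rational(1, 2))), Rational(1, 2)))
Add(-35200, Mul(-1, Function('Z')(Add(Mul(Add(32, 52), Pow(Add(N, 43), -1)), Mul(-1, 28))))) = Add(-35200, Mul(-1, Pow(Add(Add(Mul(Add(32, 52), Pow(Add(-3, 43), -1)), Mul(-1, 28)), Pow(Add(1, Pow(Add(Mul(Add(32, 52), Pow(Add(-3, 43), -1)), Mul(-1, 28)), 2)), Rational(1, 2))), Rational(1, 2)))) = Add(-35200, Mul(-1, Pow(Add(Add(Mul(84, Pow(40, -1)), -28), Pow(Add(1, Pow(Add(Mul(84, Pow(40, -1)), -28), 2)), Rational(1, 2))), Rational(1, 2)))) = Add(-35200, Mul(-1, Pow(Add(Add(Mul(84, Rational(1, 40)), -28), Pow(Add(1, Pow(Add(Mul(84, Rational(1, 40)), -28), 2)), Rational(1, 2))), Rational(1, 2)))) = Add(-35200, Mul(-1, Pow(Add(Add(Rational(21, 10), -28), Pow(Add(1, Pow(Add(Rational(21, 10), -28), 2)), Rational(1, 2))), Rational(1, 2)))) = Add(-35200, Mul(-1, Pow(Add(Rational(-259, 10), Pow(Add(1, Pow(Rational(-259, 10), 2)), Rational(1, 2))), Rational(1, 2)))) = Add(-35200, Mul(-1, Pow(Add(Rational(-259, 10), Pow(Add(1, Rational(67081, 100)), Rational(1, 2))), Rational(1, 2)))) = Add(-35200, Mul(-1, Pow(Add(Rational(-259, 10), Pow(Rational(67181, 100), Rational(1, 2))), Rational(1, 2)))) = Add(-35200, Mul(-1, Pow(Add(Rational(-259, 10), Mul(Rational(1, 10), Pow(67181, Rational(1, 2)))), Rational(1, 2))))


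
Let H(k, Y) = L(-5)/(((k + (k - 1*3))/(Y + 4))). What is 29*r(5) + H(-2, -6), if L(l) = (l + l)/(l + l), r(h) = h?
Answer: 1017/7 ≈ 145.29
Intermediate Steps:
L(l) = 1 (L(l) = (2*l)/((2*l)) = (2*l)*(1/(2*l)) = 1)
H(k, Y) = (4 + Y)/(-3 + 2*k) (H(k, Y) = 1/((k + (k - 1*3))/(Y + 4)) = 1/((k + (k - 3))/(4 + Y)) = 1/((k + (-3 + k))/(4 + Y)) = 1/((-3 + 2*k)/(4 + Y)) = 1*((4 + Y)/(-3 + 2*k)) = (4 + Y)/(-3 + 2*k))
29*r(5) + H(-2, -6) = 29*5 + (4 - 6)/(-3 + 2*(-2)) = 145 - 2/(-3 - 4) = 145 - 2/(-7) = 145 - ⅐*(-2) = 145 + 2/7 = 1017/7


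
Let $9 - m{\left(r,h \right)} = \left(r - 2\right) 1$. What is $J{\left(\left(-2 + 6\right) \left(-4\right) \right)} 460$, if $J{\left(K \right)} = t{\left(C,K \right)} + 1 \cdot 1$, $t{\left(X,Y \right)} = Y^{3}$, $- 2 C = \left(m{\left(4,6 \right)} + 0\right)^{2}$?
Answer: $-1883700$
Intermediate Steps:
$m{\left(r,h \right)} = 11 - r$ ($m{\left(r,h \right)} = 9 - \left(r - 2\right) 1 = 9 - \left(-2 + r\right) 1 = 9 - \left(-2 + r\right) = 11 - r$)
$C = - \frac{49}{2}$ ($C = - \frac{\left(\left(11 - 4\right) + 0\right)^{2}}{2} = - \frac{\left(7 + 0\right)^{2}}{2} = - \frac{7^{2}}{2} = \left(- \frac{1}{2}\right) 49 = - \frac{49}{2} \approx -24.5$)
$J{\left(K \right)} = 1 + K^{3}$ ($J{\left(K \right)} = K^{3} + 1 \cdot 1 = K^{3} + 1 = 1 + K^{3}$)
$J{\left(\left(-2 + 6\right) \left(-4\right) \right)} 460 = \left(1 + \left(\left(-2 + 6\right) \left(-4\right)\right)^{3}\right) 460 = \left(1 + \left(4 \left(-4\right)\right)^{3}\right) 460 = \left(1 + \left(-16\right)^{3}\right) 460 = \left(1 - 4096\right) 460 = \left(-4095\right) 460 = -1883700$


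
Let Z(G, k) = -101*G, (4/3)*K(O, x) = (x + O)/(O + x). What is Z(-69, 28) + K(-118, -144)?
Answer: 27879/4 ≈ 6969.8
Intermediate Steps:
K(O, x) = ¾ (K(O, x) = 3*((x + O)/(O + x))/4 = 3*((O + x)/(O + x))/4 = (¾)*1 = ¾)
Z(-69, 28) + K(-118, -144) = -101*(-69) + ¾ = 6969 + ¾ = 27879/4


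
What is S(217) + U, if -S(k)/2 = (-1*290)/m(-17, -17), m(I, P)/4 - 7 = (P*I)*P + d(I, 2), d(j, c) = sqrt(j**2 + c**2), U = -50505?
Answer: -1215582475585/24068543 - 145*sqrt(293)/24068543 ≈ -50505.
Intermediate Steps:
d(j, c) = sqrt(c**2 + j**2)
m(I, P) = 28 + 4*sqrt(4 + I**2) + 4*I*P**2 (m(I, P) = 28 + 4*((P*I)*P + sqrt(2**2 + I**2)) = 28 + 4*((I*P)*P + sqrt(4 + I**2)) = 28 + 4*(I*P**2 + sqrt(4 + I**2)) = 28 + 4*(sqrt(4 + I**2) + I*P**2) = 28 + (4*sqrt(4 + I**2) + 4*I*P**2) = 28 + 4*sqrt(4 + I**2) + 4*I*P**2)
S(k) = 580/(-19624 + 4*sqrt(293)) (S(k) = -2*(-1*290)/(28 + 4*sqrt(4 + (-17)**2) + 4*(-17)*(-17)**2) = -(-580)/(28 + 4*sqrt(4 + 289) + 4*(-17)*289) = -(-580)/(28 + 4*sqrt(293) - 19652) = -(-580)/(-19624 + 4*sqrt(293)) = 580/(-19624 + 4*sqrt(293)))
S(217) + U = (-711370/24068543 - 145*sqrt(293)/24068543) - 50505 = -1215582475585/24068543 - 145*sqrt(293)/24068543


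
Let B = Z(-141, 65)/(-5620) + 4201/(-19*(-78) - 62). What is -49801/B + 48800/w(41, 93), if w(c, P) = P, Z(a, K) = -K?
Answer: -49728490335/3061498 ≈ -16243.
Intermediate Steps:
B = 296274/99755 (B = -1*65/(-5620) + 4201/(-19*(-78) - 62) = -65*(-1/5620) + 4201/(1482 - 62) = 13/1124 + 4201/1420 = 296274/99755 ≈ 2.9700)
-49801/B + 48800/w(41, 93) = -49801/296274/99755 + 48800/93 = -49801*99755/296274 + 48800*(1/93) = -4967898755/296274 + 48800/93 = -49728490335/3061498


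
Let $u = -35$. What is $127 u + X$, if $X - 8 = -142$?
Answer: $-4579$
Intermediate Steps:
$X = -134$ ($X = 8 - 142 = -134$)
$127 u + X = 127 \left(-35\right) - 134 = -4445 - 134 = -4579$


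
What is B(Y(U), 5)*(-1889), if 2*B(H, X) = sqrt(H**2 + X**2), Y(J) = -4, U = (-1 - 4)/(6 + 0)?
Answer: -1889*sqrt(41)/2 ≈ -6047.8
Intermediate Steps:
U = -5/6 ≈ -0.83333
B(H, X) = sqrt(H**2 + X**2)/2
B(Y(U), 5)*(-1889) = (sqrt((-4)**2 + 5**2)/2)*(-1889) = (sqrt(16 + 25)/2)*(-1889) = (sqrt(41)/2)*(-1889) = -1889*sqrt(41)/2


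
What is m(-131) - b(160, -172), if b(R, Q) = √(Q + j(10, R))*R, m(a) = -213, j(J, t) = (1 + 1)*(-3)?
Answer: -213 - 160*I*√178 ≈ -213.0 - 2134.7*I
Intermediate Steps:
j(J, t) = -6 (j(J, t) = 2*(-3) = -6)
b(R, Q) = R*√(-6 + Q) (b(R, Q) = √(Q - 6)*R = √(-6 + Q)*R = R*√(-6 + Q))
m(-131) - b(160, -172) = -213 - 160*√(-6 - 172) = -213 - 160*√(-178) = -213 - 160*I*√178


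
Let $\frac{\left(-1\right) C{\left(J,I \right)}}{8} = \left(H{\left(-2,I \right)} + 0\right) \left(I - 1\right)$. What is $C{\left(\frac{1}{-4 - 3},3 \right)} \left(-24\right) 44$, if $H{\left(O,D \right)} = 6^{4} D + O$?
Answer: $65657856$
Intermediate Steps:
$H{\left(O,D \right)} = O + 1296 D$ ($H{\left(O,D \right)} = 1296 D + O = O + 1296 D$)
$C{\left(J,I \right)} = - 8 \left(-1 + I\right) \left(-2 + 1296 I\right)$ ($C{\left(J,I \right)} = - 8 \left(\left(-2 + 1296 I\right) + 0\right) \left(I - 1\right) = - 8 \left(-2 + 1296 I\right) \left(-1 + I\right) = - 8 \left(-1 + I\right) \left(-2 + 1296 I\right)$)
$C{\left(\frac{1}{-4 - 3},3 \right)} \left(-24\right) 44 = \left(-16 - 10368 \cdot 3^{2} + 10384 \cdot 3\right) \left(-24\right) 44 = \left(-16 - 93312 + 31152\right) \left(-24\right) 44 = \left(-62176\right) \left(-24\right) 44 = 1492224 \cdot 44 = 65657856$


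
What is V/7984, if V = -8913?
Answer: -8913/7984 ≈ -1.1164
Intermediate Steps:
V/7984 = -8913/7984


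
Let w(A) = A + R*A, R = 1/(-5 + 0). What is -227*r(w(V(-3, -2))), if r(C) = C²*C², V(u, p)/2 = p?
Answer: -14876672/625 ≈ -23803.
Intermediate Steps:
R = -⅕ (R = 1/(-5) = -⅕ ≈ -0.20000)
V(u, p) = 2*p
w(A) = 4*A/5 (w(A) = A - A/5 = 4*A/5)
r(C) = C⁴
-227*r(w(V(-3, -2))) = -227*(4*(2*(-2))/5)⁴ = -227*((⅘)*(-4))⁴ = -227*(-16/5)⁴ = -227*65536/625 = -14876672/625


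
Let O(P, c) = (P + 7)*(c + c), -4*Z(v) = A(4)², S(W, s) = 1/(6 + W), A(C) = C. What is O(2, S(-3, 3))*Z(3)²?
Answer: 96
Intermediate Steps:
Z(v) = -4 (Z(v) = -¼*4² = -¼*16 = -4)
O(P, c) = 2*c*(7 + P) (O(P, c) = (7 + P)*(2*c) = 2*c*(7 + P))
O(2, S(-3, 3))*Z(3)² = (2*(7 + 2)/(6 - 3))*(-4)² = (2*9/3)*16 = (2*(⅓)*9)*16 = 6*16 = 96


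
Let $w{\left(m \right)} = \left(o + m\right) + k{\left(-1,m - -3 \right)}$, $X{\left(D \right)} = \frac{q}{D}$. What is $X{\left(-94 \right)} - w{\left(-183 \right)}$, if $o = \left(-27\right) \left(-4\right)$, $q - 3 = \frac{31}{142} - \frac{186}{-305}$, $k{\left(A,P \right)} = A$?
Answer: $\frac{309240843}{4071140} \approx 75.959$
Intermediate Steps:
$q = \frac{165797}{43310}$ ($q = 3 + \left(\frac{31}{142} - \frac{186}{-305}\right) = 3 + \left(31 \cdot \frac{1}{142} - - \frac{186}{305}\right) = 3 + \left(\frac{31}{142} + \frac{186}{305}\right) = 3 + \frac{35867}{43310} = \frac{165797}{43310} \approx 3.8281$)
$o = 108$
$X{\left(D \right)} = \frac{165797}{43310 D}$
$w{\left(m \right)} = 107 + m$ ($w{\left(m \right)} = \left(108 + m\right) - 1 = 107 + m$)
$X{\left(-94 \right)} - w{\left(-183 \right)} = \frac{165797}{43310 \left(-94\right)} - \left(107 - 183\right) = \frac{165797}{43310} \left(- \frac{1}{94}\right) - -76 = - \frac{165797}{4071140} + 76 = \frac{309240843}{4071140}$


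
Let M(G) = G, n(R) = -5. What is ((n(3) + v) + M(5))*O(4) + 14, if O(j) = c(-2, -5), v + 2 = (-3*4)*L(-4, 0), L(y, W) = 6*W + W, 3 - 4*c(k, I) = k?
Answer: 23/2 ≈ 11.500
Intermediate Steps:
c(k, I) = 3/4 - k/4
L(y, W) = 7*W
v = -2 (v = -2 + (-3*4)*(7*0) = -2 - 12*0 = -2 + 0 = -2)
O(j) = 5/4 (O(j) = 3/4 - 1/4*(-2) = 3/4 + 1/2 = 5/4)
((n(3) + v) + M(5))*O(4) + 14 = ((-5 - 2) + 5)*(5/4) + 14 = (-7 + 5)*(5/4) + 14 = -2*5/4 + 14 = -5/2 + 14 = 23/2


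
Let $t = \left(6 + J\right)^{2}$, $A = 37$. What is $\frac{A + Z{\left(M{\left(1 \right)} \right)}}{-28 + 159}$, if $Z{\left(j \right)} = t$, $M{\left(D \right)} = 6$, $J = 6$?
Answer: $\frac{181}{131} \approx 1.3817$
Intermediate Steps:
$t = 144$ ($t = \left(6 + 6\right)^{2} = 12^{2} = 144$)
$Z{\left(j \right)} = 144$
$\frac{A + Z{\left(M{\left(1 \right)} \right)}}{-28 + 159} = \frac{37 + 144}{-28 + 159} = \frac{1}{131} \cdot 181 = \frac{181}{131}$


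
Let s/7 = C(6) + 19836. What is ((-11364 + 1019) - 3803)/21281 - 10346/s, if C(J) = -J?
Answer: -156004079/211001115 ≈ -0.73935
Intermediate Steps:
s = 138810 (s = 7*(-1*6 + 19836) = 7*(-6 + 19836) = 7*19830 = 138810)
((-11364 + 1019) - 3803)/21281 - 10346/s = ((-11364 + 1019) - 3803)/21281 - 10346/138810 = (-10345 - 3803)*(1/21281) - 10346*1/138810 = -14148*1/21281 - 739/9915 = -14148/21281 - 739/9915 = -156004079/211001115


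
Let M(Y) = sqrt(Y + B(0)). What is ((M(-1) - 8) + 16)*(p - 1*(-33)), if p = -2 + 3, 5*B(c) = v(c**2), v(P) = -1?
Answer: 272 + 34*I*sqrt(30)/5 ≈ 272.0 + 37.245*I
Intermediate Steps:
B(c) = -1/5 (B(c) = (1/5)*(-1) = -1/5)
M(Y) = sqrt(-1/5 + Y) (M(Y) = sqrt(Y - 1/5) = sqrt(-1/5 + Y))
p = 1
((M(-1) - 8) + 16)*(p - 1*(-33)) = ((sqrt(-5 + 25*(-1))/5 - 8) + 16)*(1 - 1*(-33)) = ((sqrt(-5 - 25)/5 - 8) + 16)*(1 + 33) = ((sqrt(-30)/5 - 8) + 16)*34 = (((I*sqrt(30))/5 - 8) + 16)*34 = ((I*sqrt(30)/5 - 8) + 16)*34 = ((-8 + I*sqrt(30)/5) + 16)*34 = (8 + I*sqrt(30)/5)*34 = 272 + 34*I*sqrt(30)/5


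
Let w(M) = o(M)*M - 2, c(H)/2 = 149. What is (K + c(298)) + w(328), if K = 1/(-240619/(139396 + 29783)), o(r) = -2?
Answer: -86792019/240619 ≈ -360.70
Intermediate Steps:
c(H) = 298 (c(H) = 2*149 = 298)
w(M) = -2 - 2*M (w(M) = -2*M - 2 = -2 - 2*M)
K = -169179/240619 (K = 1/(-240619/169179) = -169179/240619 ≈ -0.70310)
(K + c(298)) + w(328) = (-169179/240619 + 298) + (-2 - 2*328) = 71535283/240619 + (-2 - 656) = 71535283/240619 - 658 = -86792019/240619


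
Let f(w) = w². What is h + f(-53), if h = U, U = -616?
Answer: 2193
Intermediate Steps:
h = -616
h + f(-53) = -616 + (-53)² = -616 + 2809 = 2193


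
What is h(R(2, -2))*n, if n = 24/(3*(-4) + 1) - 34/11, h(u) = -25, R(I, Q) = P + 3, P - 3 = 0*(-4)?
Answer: 1450/11 ≈ 131.82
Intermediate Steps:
P = 3 (P = 3 + 0*(-4) = 3 + 0 = 3)
R(I, Q) = 6 (R(I, Q) = 3 + 3 = 6)
n = -58/11 (n = 24/(-12 + 1) - 34*1/11 = 24/(-11) - 34/11 = 24*(-1/11) - 34/11 = -24/11 - 34/11 = -58/11 ≈ -5.2727)
h(R(2, -2))*n = -25*(-58/11) = 1450/11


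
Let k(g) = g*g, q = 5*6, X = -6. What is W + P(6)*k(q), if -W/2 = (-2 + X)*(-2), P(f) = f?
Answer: 5368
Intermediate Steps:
q = 30
k(g) = g²
W = -32 (W = -2*(-2 - 6)*(-2) = -(-16)*(-2) = -2*16 = -32)
W + P(6)*k(q) = -32 + 6*30² = -32 + 6*900 = -32 + 5400 = 5368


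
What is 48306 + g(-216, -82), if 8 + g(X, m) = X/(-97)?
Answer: 4685122/97 ≈ 48300.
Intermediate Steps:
g(X, m) = -8 - X/97 (g(X, m) = -8 + X/(-97) = -8 + X*(-1/97) = -8 - X/97)
48306 + g(-216, -82) = 48306 + (-8 - 1/97*(-216)) = 48306 + (-8 + 216/97) = 48306 - 560/97 = 4685122/97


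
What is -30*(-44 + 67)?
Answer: -690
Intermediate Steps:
-30*(-44 + 67) = -30*23 = -690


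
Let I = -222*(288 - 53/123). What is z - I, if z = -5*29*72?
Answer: 2189414/41 ≈ 53400.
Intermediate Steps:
I = -2617454/41 (I = -222*(288 - 53*1/123) = -222*(288 - 53/123) = -222*35371/123 = -2617454/41 ≈ -63840.)
z = -10440 (z = -145*72 = -10440)
z - I = -10440 - 1*(-2617454/41) = -10440 + 2617454/41 = 2189414/41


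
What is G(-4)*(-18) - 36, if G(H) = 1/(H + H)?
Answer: -135/4 ≈ -33.750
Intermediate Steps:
G(H) = 1/(2*H)
G(-4)*(-18) - 36 = ((1/2)/(-4))*(-18) - 36 = ((1/2)*(-1/4))*(-18) - 36 = -1/8*(-18) - 36 = 9/4 - 36 = -135/4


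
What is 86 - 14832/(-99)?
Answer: 2594/11 ≈ 235.82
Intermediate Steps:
86 - 14832/(-99) = 86 - 14832*(-1)/99 = 86 - 144*(-103/99) = 86 + 1648/11 = 2594/11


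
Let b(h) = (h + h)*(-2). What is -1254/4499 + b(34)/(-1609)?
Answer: -127802/658081 ≈ -0.19420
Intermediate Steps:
b(h) = -4*h (b(h) = (2*h)*(-2) = -4*h)
-1254/4499 + b(34)/(-1609) = -1254/4499 - 4*34/(-1609) = -1254*1/4499 - 136*(-1/1609) = -114/409 + 136/1609 = -127802/658081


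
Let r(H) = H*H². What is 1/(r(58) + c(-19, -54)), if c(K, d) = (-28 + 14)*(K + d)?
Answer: 1/196134 ≈ 5.0986e-6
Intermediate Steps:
c(K, d) = -14*K - 14*d (c(K, d) = -14*(K + d) = -14*K - 14*d)
r(H) = H³
1/(r(58) + c(-19, -54)) = 1/(58³ + (-14*(-19) - 14*(-54))) = 1/(195112 + (266 + 756)) = 1/(195112 + 1022) = 1/196134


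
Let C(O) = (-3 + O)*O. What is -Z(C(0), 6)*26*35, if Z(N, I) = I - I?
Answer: 0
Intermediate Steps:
C(O) = O*(-3 + O)
Z(N, I) = 0
-Z(C(0), 6)*26*35 = -0*26*35 = -0*35 = -1*0 = 0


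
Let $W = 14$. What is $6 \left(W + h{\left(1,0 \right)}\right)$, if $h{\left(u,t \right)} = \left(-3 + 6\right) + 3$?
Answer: $120$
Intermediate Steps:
$h{\left(u,t \right)} = 6$ ($h{\left(u,t \right)} = 3 + 3 = 6$)
$6 \left(W + h{\left(1,0 \right)}\right) = 6 \left(14 + 6\right) = 6 \cdot 20 = 120$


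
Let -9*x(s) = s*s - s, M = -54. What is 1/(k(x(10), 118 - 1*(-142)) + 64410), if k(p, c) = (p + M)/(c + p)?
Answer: 125/8051218 ≈ 1.5526e-5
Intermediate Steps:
x(s) = -s**2/9 + s/9 (x(s) = -(s*s - s)/9 = -(s**2 - s)/9 = -s**2/9 + s/9)
k(p, c) = (-54 + p)/(c + p) (k(p, c) = (p - 54)/(c + p) = (-54 + p)/(c + p))
1/(k(x(10), 118 - 1*(-142)) + 64410) = 1/((-54 + (1/9)*10*(1 - 1*10))/((118 - 1*(-142)) + (1/9)*10*(1 - 1*10)) + 64410) = 1/((-54 + (1/9)*10*(1 - 10))/((118 + 142) + (1/9)*10*(1 - 10)) + 64410) = 1/((-54 + (1/9)*10*(-9))/(260 + (1/9)*10*(-9)) + 64410) = 1/((-54 - 10)/(260 - 10) + 64410) = 1/(-64/250 + 64410) = 1/((1/250)*(-64) + 64410) = 1/(-32/125 + 64410) = 1/(8051218/125) = 125/8051218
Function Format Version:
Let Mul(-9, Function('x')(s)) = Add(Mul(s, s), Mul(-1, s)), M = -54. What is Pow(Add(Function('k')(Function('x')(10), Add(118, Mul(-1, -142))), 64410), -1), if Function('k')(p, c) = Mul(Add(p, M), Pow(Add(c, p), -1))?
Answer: Rational(125, 8051218) ≈ 1.5526e-5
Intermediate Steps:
Function('x')(s) = Add(Mul(Rational(-1, 9), Pow(s, 2)), Mul(Rational(1, 9), s)) (Function('x')(s) = Mul(Rational(-1, 9), Add(Mul(s, s), Mul(-1, s))) = Mul(Rational(-1, 9), Add(Pow(s, 2), Mul(-1, s))) = Add(Mul(Rational(-1, 9), Pow(s, 2)), Mul(Rational(1, 9), s)))
Function('k')(p, c) = Mul(Pow(Add(c, p), -1), Add(-54, p)) (Function('k')(p, c) = Mul(Add(p, -54), Pow(Add(c, p), -1)) = Mul(Add(-54, p), Pow(Add(c, p), -1)) = Mul(Pow(Add(c, p), -1), Add(-54, p)))
Pow(Add(Function('k')(Function('x')(10), Add(118, Mul(-1, -142))), 64410), -1) = Pow(Add(Mul(Pow(Add(Add(118, Mul(-1, -142)), Mul(Rational(1, 9), 10, Add(1, Mul(-1, 10)))), -1), Add(-54, Mul(Rational(1, 9), 10, Add(1, Mul(-1, 10))))), 64410), -1) = Pow(Add(Mul(Pow(Add(Add(118, 142), Mul(Rational(1, 9), 10, Add(1, -10))), -1), Add(-54, Mul(Rational(1, 9), 10, Add(1, -10)))), 64410), -1) = Pow(Add(Mul(Pow(Add(260, Mul(Rational(1, 9), 10, -9)), -1), Add(-54, Mul(Rational(1, 9), 10, -9))), 64410), -1) = Pow(Add(Mul(Pow(Add(260, -10), -1), Add(-54, -10)), 64410), -1) = Pow(Add(Mul(Pow(250, -1), -64), 64410), -1) = Pow(Add(Mul(Rational(1, 250), -64), 64410), -1) = Pow(Add(Rational(-32, 125), 64410), -1) = Pow(Rational(8051218, 125), -1) = Rational(125, 8051218)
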